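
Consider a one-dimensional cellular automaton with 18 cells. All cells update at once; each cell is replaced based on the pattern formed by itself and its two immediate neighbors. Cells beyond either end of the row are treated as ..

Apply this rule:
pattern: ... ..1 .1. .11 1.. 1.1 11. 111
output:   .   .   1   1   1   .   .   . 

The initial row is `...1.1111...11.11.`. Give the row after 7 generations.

...1.1.1.1..1..1.1

...1.1...1..1..1.1
...1.11..11.11.1.1
...1.1.1.1..1..1.1
...1.1.1.11.11.1.1
...1.1.1.1..1..1.1  (repeats generation 3; period 2)
generation 7: ...1.1.1.1..1..1.1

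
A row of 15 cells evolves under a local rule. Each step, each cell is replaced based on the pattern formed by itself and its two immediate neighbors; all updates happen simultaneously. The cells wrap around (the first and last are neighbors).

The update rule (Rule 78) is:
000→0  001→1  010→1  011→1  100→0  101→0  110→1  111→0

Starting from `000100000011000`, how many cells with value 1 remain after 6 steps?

8

001100000111000
011100001101000
110100011101000
110100110101001
010101110101011
010101010101011
count of 1: 8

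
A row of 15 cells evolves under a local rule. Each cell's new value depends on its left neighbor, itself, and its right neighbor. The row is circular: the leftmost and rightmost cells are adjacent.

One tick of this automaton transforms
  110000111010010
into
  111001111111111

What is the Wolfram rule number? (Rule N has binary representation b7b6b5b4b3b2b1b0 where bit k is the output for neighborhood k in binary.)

position 7: 111 → 1  (bit 7 = 1)
position 1: 110 → 1  (bit 6 = 1)
position 9: 101 → 1  (bit 5 = 1)
position 2: 100 → 1  (bit 4 = 1)
position 0: 011 → 1  (bit 3 = 1)
position 10: 010 → 1  (bit 2 = 1)
position 5: 001 → 1  (bit 1 = 1)
position 3: 000 → 0  (bit 0 = 0)
bits b7..b0 = 11111110 = 254

254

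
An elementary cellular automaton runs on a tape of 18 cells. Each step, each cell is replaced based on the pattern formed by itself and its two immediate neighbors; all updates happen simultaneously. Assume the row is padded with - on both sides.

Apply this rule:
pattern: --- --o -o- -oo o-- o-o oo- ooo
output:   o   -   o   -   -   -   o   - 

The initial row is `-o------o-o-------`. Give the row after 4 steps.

-o-oooo-o-o-oooooo
-o----o-o-o------o
-o-oo-o-o-o-oooo-o
-o--o-o-o-o----o-o

-o--o-o-o-o----o-o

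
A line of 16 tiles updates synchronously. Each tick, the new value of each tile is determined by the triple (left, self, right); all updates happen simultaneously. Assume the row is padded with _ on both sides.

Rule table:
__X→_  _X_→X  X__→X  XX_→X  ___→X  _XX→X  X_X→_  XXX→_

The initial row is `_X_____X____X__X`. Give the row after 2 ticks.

_X___X_X__X_XX_X

_XXXXX_XXXX_XX_X
_X___X_X__X_XX_X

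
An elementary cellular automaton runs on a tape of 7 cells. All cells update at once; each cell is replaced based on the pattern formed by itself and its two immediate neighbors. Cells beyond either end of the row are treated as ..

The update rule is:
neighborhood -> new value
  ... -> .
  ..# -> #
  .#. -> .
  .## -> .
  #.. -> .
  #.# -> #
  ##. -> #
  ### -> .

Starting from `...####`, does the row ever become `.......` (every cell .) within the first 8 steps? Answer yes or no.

step 1: ..#...#
step 2: .#...#.
step 3: #...#..
step 4: ...#...
step 5: ..#....
step 6: .#.....
step 7: #......
step 8: .......
all cells are . at step 8

yes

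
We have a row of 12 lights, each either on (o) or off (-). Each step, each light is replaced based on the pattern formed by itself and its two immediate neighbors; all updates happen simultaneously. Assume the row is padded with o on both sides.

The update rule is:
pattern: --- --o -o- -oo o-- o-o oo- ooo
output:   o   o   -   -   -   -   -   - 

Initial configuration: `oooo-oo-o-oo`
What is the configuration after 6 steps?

-ooooooooooo

------------
-ooooooooooo
------------  (repeats step 1; period 2)
step 6: -ooooooooooo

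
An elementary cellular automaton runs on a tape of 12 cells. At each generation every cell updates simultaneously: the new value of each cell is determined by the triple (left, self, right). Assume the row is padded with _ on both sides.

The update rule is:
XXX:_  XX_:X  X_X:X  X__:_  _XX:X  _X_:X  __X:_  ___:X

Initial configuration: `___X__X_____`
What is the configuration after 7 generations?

X__X__X_X__X

XX_X__X_XXXX
XXXX__XXX__X
X__X__X_X__X
X__X__XXX__X
X__X__X_X__X  (repeats generation 3; period 2)
generation 7: X__X__X_X__X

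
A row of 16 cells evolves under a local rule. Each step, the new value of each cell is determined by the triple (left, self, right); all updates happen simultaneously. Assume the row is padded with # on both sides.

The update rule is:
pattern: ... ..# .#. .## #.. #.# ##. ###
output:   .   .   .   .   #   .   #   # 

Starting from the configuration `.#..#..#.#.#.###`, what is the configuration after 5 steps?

####..#..#......

step 1: ..#..#........##
step 2: #..#..#........#
step 3: ##..#..#........
step 4: ###..#..#.......
step 5: ####..#..#......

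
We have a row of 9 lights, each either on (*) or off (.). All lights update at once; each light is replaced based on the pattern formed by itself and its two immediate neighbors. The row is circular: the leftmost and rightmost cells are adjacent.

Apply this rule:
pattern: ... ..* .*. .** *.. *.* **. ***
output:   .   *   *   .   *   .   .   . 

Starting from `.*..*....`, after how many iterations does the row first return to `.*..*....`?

4

******...
......*.*
*....**.*
.*..*....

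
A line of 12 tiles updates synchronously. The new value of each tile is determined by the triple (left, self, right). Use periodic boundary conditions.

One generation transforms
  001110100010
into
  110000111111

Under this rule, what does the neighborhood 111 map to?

At position 3 the neighborhood is 111; the next row has 0 there.

0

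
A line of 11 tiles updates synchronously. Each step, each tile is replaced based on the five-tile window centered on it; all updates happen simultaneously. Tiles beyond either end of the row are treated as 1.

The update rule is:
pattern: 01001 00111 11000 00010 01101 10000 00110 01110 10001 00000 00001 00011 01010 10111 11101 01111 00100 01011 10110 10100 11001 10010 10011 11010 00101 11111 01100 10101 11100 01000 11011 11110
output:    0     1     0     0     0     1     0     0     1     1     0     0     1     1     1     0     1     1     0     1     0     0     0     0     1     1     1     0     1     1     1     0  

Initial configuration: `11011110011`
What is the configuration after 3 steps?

01110010010
11010010011
01010010010

01010010010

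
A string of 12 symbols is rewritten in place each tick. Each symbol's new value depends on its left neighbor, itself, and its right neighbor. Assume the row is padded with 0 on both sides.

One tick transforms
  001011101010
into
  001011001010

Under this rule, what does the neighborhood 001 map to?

0

At position 1 the neighborhood is 001; the next row has 0 there.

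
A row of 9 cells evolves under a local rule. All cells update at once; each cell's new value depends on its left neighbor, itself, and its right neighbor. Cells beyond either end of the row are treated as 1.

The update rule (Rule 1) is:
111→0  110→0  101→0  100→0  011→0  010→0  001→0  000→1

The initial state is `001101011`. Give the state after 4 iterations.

011111110

000000000
011111110
000000000  (repeats iteration 1; period 2)
iteration 4: 011111110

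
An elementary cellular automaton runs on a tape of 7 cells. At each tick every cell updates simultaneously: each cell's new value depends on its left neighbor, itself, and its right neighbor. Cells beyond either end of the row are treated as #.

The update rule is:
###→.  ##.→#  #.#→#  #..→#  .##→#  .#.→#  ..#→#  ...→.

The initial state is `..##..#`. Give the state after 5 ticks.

#######
.......
#.....#
##...##
.##.##.

.##.##.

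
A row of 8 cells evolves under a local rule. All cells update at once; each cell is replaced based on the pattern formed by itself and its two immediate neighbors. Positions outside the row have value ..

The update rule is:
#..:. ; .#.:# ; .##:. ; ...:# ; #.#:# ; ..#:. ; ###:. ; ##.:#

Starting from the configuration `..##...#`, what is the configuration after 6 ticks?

.#.#...#

#..#.#.#
#..#####
#......#
#.####.#
##...###
.#.#...#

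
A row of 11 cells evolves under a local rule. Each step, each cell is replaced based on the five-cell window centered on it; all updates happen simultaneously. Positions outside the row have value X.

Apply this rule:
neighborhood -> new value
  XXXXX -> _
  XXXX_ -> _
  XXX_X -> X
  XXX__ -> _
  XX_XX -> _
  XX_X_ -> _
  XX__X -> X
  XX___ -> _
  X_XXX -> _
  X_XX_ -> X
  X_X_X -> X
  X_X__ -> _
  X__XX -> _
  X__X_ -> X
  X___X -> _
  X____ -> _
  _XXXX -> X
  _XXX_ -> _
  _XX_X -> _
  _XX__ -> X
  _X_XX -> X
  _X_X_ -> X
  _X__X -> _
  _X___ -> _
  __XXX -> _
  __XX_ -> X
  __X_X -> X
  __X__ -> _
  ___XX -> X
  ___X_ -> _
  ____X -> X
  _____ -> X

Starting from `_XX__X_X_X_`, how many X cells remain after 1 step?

10

step 1: _XXXXXXXXXX
count of X: 10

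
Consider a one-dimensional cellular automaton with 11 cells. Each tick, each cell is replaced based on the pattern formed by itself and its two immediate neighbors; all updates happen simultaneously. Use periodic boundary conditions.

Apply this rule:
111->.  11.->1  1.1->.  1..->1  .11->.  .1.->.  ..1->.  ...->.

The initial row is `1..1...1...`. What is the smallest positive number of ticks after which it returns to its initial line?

.1..1...1..
..1..1...1.
...1..1...1
1...1..1...
.1...1..1..
..1...1..1.
...1...1..1
1...1...1..
.1...1...1.
..1...1...1
1..1...1...

11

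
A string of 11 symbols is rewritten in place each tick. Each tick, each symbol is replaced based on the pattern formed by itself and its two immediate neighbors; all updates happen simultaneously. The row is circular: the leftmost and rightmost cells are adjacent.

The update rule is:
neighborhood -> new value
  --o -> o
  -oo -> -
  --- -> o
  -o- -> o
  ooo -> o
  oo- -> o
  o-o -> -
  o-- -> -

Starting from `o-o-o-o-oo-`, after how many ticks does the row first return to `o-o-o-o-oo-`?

2

o-o-o-o--o-
o-o-o-o-oo-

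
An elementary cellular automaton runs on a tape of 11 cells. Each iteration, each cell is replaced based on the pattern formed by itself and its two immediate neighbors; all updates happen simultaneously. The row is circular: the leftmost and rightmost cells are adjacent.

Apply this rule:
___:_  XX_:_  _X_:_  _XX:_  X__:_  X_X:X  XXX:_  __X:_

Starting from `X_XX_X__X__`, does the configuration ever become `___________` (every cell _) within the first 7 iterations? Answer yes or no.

_X__X______
___________
all cells are _ at iteration 2

yes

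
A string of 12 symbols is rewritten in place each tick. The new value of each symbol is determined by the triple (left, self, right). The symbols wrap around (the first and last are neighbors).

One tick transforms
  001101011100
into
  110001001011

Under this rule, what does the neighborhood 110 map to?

0

At position 3 the neighborhood is 110; the next row has 0 there.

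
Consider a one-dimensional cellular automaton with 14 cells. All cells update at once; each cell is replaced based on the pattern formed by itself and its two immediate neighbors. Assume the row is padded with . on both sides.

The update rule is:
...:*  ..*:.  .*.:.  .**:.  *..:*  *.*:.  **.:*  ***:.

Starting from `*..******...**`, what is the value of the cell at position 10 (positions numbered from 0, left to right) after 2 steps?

*

.*......***..*
..*****...**..
position 10 holds *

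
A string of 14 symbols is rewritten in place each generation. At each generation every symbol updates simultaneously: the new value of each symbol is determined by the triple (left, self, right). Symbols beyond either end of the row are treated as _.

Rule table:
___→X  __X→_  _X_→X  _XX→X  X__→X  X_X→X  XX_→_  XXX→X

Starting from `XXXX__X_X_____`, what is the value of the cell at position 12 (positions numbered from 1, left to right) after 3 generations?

generation 1: XXX_X_XXXXXXXX
generation 2: XX_XXXXXXXXXX_
generation 3: X_XXXXXXXXXX_X
position 12 holds X

X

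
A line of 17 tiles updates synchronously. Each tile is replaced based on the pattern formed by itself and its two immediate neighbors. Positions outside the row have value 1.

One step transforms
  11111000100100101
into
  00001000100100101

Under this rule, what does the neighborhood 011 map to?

At position 16 the neighborhood is 011; the next row has 1 there.

1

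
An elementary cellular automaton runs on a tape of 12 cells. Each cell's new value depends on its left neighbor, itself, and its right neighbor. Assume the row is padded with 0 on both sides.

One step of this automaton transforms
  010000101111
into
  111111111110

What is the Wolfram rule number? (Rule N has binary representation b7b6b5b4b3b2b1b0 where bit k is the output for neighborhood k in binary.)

191

position 9: 111 → 1  (bit 7 = 1)
position 11: 110 → 0  (bit 6 = 0)
position 7: 101 → 1  (bit 5 = 1)
position 2: 100 → 1  (bit 4 = 1)
position 8: 011 → 1  (bit 3 = 1)
position 1: 010 → 1  (bit 2 = 1)
position 0: 001 → 1  (bit 1 = 1)
position 3: 000 → 1  (bit 0 = 1)
bits b7..b0 = 10111111 = 191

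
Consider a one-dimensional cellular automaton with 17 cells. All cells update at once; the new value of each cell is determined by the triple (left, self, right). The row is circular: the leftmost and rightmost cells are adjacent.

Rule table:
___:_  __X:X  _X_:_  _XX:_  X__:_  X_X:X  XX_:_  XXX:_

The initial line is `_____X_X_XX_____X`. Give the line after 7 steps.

X_X______X_____X_

____X_X_X______X_
___X_X_X______X__
__X_X_X______X___
_X_X_X______X____
X_X_X______X_____
_X_X______X_____X
X_X______X_____X_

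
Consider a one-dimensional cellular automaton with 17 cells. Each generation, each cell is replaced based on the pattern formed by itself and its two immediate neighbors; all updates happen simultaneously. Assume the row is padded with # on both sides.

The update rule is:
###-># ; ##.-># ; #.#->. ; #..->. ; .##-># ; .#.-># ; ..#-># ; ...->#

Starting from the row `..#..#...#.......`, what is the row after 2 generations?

generation 1: .##.##.###.######
generation 2: .##.##.###.######

.##.##.###.######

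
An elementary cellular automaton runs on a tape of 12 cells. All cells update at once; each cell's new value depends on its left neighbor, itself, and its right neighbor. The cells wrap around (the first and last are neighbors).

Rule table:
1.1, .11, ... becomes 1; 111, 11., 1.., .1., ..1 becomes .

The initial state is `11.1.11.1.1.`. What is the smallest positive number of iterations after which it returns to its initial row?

1.1.11.1.1.1
.1.11.1.1.11
1.11.1.1.11.
.11.1.1.11.1
11.1.1.11.1.
1.1.1.11.1.1
.1.1.11.1.11
1.1.11.1.11.
.1.11.1.11.1
1.11.1.11.1.
.11.1.11.1.1
11.1.11.1.1.

12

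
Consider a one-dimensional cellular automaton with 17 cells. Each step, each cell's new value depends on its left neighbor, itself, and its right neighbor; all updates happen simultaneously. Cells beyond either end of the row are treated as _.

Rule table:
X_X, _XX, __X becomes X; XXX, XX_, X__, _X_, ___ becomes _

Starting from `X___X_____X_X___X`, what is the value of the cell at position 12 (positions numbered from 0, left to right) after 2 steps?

step 1: ___X_____X_X___X_
step 2: __X_____X_X___X__
position 12 holds _

_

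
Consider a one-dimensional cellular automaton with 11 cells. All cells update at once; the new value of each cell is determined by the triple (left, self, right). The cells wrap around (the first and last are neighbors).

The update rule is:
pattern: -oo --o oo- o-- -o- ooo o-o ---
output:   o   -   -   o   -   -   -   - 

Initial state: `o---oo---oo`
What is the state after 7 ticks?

-o--o--o---

-o--o-o--o-
--o----o--o
o--o----o--
-o--o----o-
--o--o----o
o--o--o----
-o--o--o---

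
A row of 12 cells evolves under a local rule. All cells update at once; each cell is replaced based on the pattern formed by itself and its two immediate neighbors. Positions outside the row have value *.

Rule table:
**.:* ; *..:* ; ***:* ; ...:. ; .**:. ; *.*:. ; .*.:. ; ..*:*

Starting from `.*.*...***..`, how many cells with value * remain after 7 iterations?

iteration 1: ....*.*.****
iteration 2: *..*.....***
iteration 3: ***.*...*.**
iteration 4: ***..*.*...*
iteration 5: *****...*.*.
iteration 6: ******.*....
iteration 7: ******..*..*
count of *: 8

8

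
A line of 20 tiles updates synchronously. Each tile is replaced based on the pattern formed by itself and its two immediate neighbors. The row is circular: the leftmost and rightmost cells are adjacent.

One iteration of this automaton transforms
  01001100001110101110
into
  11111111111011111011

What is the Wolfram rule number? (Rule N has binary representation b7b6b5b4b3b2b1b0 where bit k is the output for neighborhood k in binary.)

127

position 11: 111 → 0  (bit 7 = 0)
position 5: 110 → 1  (bit 6 = 1)
position 13: 101 → 1  (bit 5 = 1)
position 2: 100 → 1  (bit 4 = 1)
position 4: 011 → 1  (bit 3 = 1)
position 1: 010 → 1  (bit 2 = 1)
position 0: 001 → 1  (bit 1 = 1)
position 7: 000 → 1  (bit 0 = 1)
bits b7..b0 = 01111111 = 127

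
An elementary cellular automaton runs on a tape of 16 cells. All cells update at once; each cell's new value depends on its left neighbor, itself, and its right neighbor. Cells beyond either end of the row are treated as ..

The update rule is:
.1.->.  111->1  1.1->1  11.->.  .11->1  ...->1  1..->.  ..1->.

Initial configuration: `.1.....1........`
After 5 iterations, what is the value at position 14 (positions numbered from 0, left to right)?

...111...1111111
11.11..1.111111.
1.11....111111..
.11..11.11111..1
.1...1.11111....
position 14 holds .

.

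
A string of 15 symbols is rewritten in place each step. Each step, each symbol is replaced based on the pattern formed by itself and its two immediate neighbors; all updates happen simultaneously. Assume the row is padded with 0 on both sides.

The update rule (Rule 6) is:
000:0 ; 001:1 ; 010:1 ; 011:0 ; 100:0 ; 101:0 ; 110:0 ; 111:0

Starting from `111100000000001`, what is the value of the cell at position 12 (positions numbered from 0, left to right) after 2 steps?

1

step 1: 000000000000011
step 2: 000000000000100
position 12 holds 1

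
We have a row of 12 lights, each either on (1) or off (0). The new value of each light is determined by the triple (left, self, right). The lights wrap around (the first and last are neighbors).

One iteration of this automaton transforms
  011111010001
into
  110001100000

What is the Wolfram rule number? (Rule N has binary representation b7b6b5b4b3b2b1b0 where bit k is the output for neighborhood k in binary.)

104

position 2: 111 → 0  (bit 7 = 0)
position 5: 110 → 1  (bit 6 = 1)
position 0: 101 → 1  (bit 5 = 1)
position 8: 100 → 0  (bit 4 = 0)
position 1: 011 → 1  (bit 3 = 1)
position 7: 010 → 0  (bit 2 = 0)
position 10: 001 → 0  (bit 1 = 0)
position 9: 000 → 0  (bit 0 = 0)
bits b7..b0 = 01101000 = 104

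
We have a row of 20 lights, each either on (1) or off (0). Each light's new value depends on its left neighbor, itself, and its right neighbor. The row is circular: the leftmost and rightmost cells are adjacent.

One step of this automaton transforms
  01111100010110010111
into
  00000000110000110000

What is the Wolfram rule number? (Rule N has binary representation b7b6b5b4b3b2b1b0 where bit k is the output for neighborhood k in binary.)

6

position 2: 111 → 0  (bit 7 = 0)
position 5: 110 → 0  (bit 6 = 0)
position 0: 101 → 0  (bit 5 = 0)
position 6: 100 → 0  (bit 4 = 0)
position 1: 011 → 0  (bit 3 = 0)
position 9: 010 → 1  (bit 2 = 1)
position 8: 001 → 1  (bit 1 = 1)
position 7: 000 → 0  (bit 0 = 0)
bits b7..b0 = 00000110 = 6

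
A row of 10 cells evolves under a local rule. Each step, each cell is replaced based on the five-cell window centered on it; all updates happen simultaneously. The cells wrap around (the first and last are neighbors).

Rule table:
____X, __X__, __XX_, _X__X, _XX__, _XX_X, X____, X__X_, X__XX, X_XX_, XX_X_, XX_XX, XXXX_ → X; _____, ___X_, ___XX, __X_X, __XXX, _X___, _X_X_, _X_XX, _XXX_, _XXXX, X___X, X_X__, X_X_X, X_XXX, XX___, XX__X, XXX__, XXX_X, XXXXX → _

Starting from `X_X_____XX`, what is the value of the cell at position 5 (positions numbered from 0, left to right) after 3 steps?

step 1: _X__X_X___
step 2: _XXX____XX
step 3: X____XX_XX
position 5 holds X

X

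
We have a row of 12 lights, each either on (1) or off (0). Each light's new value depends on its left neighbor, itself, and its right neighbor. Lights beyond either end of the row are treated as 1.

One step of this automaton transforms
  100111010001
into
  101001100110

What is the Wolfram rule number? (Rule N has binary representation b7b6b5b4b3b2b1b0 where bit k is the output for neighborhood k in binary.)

position 4: 111 → 0  (bit 7 = 0)
position 0: 110 → 1  (bit 6 = 1)
position 6: 101 → 1  (bit 5 = 1)
position 1: 100 → 0  (bit 4 = 0)
position 3: 011 → 0  (bit 3 = 0)
position 7: 010 → 0  (bit 2 = 0)
position 2: 001 → 1  (bit 1 = 1)
position 9: 000 → 1  (bit 0 = 1)
bits b7..b0 = 01100011 = 99

99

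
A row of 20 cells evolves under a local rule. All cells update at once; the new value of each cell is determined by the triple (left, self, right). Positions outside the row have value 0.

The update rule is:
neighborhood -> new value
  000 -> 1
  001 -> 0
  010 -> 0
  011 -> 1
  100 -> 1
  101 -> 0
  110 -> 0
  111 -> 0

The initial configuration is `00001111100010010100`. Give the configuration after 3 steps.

01110100000010100001

11101000011001000011
10000111010100111010
01110100000010100001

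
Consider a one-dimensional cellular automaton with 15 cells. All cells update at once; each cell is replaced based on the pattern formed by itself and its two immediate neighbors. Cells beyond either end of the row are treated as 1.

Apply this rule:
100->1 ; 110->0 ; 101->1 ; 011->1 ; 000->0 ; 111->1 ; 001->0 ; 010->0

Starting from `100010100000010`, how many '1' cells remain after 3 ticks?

5

010001010000001
101000101000001
010100010100001
count of 1: 5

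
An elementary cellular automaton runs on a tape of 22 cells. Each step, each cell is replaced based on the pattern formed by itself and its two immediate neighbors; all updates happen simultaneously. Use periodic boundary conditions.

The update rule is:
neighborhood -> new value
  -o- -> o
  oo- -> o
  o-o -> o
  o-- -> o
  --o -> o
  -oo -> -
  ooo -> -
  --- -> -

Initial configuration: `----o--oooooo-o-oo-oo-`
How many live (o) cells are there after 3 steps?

---oooo-----oooo-oo-oo
o-o---oo---o---oo-oo-o
oooo-o-oo-ooo-o-oo-oo-
count of o: 15

15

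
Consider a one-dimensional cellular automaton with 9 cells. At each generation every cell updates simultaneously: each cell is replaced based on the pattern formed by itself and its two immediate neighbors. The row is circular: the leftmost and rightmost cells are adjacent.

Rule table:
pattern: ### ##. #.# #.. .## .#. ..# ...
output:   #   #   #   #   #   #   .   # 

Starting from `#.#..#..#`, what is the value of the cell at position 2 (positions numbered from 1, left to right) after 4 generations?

####.##.#
#########
#########  (fixed point — unchanged through generation 4)
position 2 holds #

#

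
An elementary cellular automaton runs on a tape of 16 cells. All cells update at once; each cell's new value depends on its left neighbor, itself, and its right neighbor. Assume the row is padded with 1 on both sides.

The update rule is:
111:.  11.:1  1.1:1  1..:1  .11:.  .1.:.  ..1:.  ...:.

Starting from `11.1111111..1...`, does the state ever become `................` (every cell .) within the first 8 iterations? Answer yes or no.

.11......11..1..
1.11......11..1.
11.11......11..1
.11.11......11..
1.11.11......11.
11.11.11......11
.11.11.11.......
1.11.11.11......
iteration 8 is 1.11.11.11......, still not uniform .

no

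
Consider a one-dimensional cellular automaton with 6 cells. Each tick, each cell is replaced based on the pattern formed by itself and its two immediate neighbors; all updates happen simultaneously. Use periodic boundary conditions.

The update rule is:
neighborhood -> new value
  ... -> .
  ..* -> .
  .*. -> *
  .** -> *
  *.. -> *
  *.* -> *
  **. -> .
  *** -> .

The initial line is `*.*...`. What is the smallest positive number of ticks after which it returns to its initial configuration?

tick 1: ****..
tick 2: *...*.
tick 3: **..**
tick 4: ..*.*.
tick 5: ..****
tick 6: *.*...

6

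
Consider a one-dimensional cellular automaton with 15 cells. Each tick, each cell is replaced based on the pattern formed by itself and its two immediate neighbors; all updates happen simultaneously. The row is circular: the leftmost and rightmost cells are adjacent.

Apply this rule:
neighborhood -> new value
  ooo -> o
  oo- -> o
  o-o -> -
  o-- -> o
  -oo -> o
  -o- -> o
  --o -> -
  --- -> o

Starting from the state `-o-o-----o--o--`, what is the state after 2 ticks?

tick 1: -o-ooooo-oo-ooo
tick 2: -o-ooooo-oo-ooo

-o-ooooo-oo-ooo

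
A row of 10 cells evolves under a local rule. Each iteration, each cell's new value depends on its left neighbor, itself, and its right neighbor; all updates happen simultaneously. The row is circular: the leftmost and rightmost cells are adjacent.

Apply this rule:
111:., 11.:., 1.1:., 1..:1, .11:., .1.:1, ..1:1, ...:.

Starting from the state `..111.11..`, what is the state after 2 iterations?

111....111

.1......1.
111....111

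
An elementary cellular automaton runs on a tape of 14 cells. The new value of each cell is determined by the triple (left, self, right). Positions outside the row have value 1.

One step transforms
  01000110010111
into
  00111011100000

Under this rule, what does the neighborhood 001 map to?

At position 4 the neighborhood is 001; the next row has 1 there.

1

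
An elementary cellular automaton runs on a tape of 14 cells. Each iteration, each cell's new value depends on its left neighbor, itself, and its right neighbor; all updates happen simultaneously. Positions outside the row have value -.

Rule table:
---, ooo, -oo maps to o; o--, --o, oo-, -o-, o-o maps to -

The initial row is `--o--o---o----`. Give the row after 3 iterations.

o-ooo--o---o--

o------o---ooo
--oooo---o-oo-
o-ooo--o---o--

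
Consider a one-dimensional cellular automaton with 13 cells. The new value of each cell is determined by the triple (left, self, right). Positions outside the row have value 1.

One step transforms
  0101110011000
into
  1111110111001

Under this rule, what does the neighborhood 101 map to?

At position 0 the neighborhood is 101; the next row has 1 there.

1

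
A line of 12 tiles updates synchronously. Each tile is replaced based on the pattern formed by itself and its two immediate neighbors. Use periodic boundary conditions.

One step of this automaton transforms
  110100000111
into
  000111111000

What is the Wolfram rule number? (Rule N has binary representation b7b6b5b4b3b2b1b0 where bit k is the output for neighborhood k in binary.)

position 0: 111 → 0  (bit 7 = 0)
position 1: 110 → 0  (bit 6 = 0)
position 2: 101 → 0  (bit 5 = 0)
position 4: 100 → 1  (bit 4 = 1)
position 9: 011 → 0  (bit 3 = 0)
position 3: 010 → 1  (bit 2 = 1)
position 8: 001 → 1  (bit 1 = 1)
position 5: 000 → 1  (bit 0 = 1)
bits b7..b0 = 00010111 = 23

23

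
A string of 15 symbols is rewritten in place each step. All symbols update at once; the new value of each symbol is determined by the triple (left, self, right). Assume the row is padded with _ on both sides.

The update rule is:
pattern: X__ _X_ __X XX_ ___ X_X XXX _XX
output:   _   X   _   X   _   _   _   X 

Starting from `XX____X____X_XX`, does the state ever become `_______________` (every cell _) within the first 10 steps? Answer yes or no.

step 1: XX____X____X_XX  (fixed point — unchanged through step 10)
step 10 is XX____X____X_XX, still not uniform _

no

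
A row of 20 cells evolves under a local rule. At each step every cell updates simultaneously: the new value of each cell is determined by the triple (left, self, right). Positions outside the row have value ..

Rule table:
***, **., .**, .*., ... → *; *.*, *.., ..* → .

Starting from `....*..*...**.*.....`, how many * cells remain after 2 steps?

13

step 1: ***.*..*.*.**.*.****
step 2: ***.*..*.*.**.*.****
count of *: 13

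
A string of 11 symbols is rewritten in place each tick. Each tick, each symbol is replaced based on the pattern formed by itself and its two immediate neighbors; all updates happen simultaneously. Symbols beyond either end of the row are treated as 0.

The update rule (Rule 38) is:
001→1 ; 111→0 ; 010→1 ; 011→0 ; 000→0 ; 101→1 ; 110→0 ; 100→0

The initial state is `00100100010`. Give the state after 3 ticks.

10110011000

01101100110
10010001000
10110011000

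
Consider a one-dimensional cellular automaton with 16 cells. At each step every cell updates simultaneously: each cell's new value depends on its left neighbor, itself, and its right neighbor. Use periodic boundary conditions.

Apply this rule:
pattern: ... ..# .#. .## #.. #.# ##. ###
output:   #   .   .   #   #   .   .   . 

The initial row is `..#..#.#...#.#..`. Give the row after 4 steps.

#..#....##....##
.#..###.#.###.#.
..#.#.....#....#
#....####..###..

#....####..###..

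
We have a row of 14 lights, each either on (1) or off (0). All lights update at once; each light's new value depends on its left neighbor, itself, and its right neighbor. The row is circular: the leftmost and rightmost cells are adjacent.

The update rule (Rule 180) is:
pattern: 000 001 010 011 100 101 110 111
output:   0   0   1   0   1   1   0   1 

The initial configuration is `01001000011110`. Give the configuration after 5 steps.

step 1: 01101100001101
step 2: 10010010000011
step 3: 01011011000001
step 4: 11100100100001
step 5: 11010110110000

11010110110000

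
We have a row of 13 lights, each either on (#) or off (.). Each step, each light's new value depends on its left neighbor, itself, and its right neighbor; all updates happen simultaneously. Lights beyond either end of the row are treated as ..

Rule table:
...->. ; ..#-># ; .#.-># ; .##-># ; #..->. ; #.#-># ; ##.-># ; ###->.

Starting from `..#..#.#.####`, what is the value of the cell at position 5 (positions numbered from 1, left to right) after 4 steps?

.##.######..#
#####....#.##
#...#...#####
#..##..##...#
position 5 holds #

#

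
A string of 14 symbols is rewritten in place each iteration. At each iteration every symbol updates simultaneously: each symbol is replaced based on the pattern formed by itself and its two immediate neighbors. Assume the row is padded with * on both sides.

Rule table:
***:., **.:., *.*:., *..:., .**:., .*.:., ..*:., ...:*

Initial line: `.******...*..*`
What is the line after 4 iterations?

........*.....
.******...***.
........*.....  (repeats iteration 1; period 2)
iteration 4: .******...***.

.******...***.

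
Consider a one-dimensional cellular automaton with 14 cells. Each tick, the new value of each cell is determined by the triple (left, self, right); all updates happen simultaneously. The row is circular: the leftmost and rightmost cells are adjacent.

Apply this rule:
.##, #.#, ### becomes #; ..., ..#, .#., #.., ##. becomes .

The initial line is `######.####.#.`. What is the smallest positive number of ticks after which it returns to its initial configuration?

#####.####.#.#
####.####.#.##
###.####.#.###
##.####.#.####
#.####.#.#####
.####.#.######
####.#.######.
###.#.######.#
##.#.######.##
#.#.######.###
.#.######.####
#.######.####.
.######.####.#
######.####.#.

14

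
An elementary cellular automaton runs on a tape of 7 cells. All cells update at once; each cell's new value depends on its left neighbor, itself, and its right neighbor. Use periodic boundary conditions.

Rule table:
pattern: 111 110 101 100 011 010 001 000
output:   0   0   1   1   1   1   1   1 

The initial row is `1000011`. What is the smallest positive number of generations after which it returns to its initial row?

0111110
1100001
0011111
1110000
1001111
0111000
1100111
0011100
1110011
0001110
1111001
0000111
1111100
1000011

14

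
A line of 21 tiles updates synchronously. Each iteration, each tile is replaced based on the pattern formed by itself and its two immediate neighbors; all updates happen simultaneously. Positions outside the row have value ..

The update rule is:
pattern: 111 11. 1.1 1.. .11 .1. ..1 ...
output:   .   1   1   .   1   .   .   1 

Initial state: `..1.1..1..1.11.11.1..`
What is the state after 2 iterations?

.....11111.1.....1...

iteration 1: 1..1.......1111111..1
iteration 2: .....11111.1.....1...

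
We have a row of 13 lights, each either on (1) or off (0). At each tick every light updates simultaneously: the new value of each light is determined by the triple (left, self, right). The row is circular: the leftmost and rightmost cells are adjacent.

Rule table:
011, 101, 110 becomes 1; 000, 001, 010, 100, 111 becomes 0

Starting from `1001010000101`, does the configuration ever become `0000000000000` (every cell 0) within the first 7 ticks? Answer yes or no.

1000100000011
1000000000010
0000000000001
0000000000000
all cells are 0 at tick 4

yes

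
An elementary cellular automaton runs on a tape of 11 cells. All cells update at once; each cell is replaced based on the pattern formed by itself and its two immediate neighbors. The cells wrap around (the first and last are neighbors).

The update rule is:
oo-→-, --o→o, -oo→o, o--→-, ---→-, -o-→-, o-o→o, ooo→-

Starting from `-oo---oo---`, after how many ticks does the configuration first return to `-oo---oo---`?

11

tick 1: oo---oo----
tick 2: o---oo----o
tick 3: ---oo----oo
tick 4: --oo----oo-
tick 5: -oo----oo--
tick 6: oo----oo---
tick 7: o----oo---o
tick 8: ----oo---oo
tick 9: ---oo---oo-
tick 10: --oo---oo--
tick 11: -oo---oo---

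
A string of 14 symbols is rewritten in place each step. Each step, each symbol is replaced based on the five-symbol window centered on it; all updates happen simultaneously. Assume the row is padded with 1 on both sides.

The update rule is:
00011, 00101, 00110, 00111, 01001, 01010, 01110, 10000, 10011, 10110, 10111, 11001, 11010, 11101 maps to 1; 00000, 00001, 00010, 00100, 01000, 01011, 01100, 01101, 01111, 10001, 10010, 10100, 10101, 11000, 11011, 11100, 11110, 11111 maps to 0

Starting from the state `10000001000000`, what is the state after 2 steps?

step 1: 00100000010001
step 2: 10001000000011

10001000000011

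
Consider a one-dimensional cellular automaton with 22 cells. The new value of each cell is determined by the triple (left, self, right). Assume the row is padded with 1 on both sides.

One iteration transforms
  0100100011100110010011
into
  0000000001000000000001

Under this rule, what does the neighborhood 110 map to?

0

At position 10 the neighborhood is 110; the next row has 0 there.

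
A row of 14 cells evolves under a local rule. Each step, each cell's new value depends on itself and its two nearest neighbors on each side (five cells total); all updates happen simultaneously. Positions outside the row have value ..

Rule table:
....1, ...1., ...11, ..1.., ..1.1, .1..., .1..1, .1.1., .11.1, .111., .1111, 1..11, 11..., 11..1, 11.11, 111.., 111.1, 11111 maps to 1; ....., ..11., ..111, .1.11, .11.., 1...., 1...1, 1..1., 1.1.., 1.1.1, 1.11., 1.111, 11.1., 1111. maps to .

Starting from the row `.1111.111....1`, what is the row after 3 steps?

1.1.11.111.111
11...11.111.11
..1.1.11.111..

..1.1.11.111..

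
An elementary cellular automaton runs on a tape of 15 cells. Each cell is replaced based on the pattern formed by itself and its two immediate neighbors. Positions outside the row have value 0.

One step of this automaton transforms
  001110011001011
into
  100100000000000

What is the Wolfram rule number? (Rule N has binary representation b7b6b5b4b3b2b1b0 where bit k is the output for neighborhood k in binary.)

129

position 3: 111 → 1  (bit 7 = 1)
position 4: 110 → 0  (bit 6 = 0)
position 12: 101 → 0  (bit 5 = 0)
position 5: 100 → 0  (bit 4 = 0)
position 2: 011 → 0  (bit 3 = 0)
position 11: 010 → 0  (bit 2 = 0)
position 1: 001 → 0  (bit 1 = 0)
position 0: 000 → 1  (bit 0 = 1)
bits b7..b0 = 10000001 = 129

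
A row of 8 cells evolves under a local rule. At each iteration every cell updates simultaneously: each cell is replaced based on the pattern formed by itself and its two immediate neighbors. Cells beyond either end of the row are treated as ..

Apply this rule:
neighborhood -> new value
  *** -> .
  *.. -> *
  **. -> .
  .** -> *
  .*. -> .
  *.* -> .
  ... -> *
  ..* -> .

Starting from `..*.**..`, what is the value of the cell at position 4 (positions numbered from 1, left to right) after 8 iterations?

*

*...*.**
.**...*.
.*.**..*
...*.*..
**....**
*.***.*.
..*....*
*..***..
position 4 holds *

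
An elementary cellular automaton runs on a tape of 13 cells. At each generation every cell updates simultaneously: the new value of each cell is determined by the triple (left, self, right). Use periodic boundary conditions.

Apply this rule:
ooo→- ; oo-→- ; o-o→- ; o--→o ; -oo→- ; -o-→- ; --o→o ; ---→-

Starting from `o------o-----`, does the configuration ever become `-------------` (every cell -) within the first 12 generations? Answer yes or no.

generation 1: -o----o-o---o
generation 2: --o--o---o-o-
generation 3: -o-oo-o-o---o
generation 4: ---------o-o-
generation 5: --------o---o
generation 6: o------o-o-o-
generation 7: -o----o------
generation 8: o-o--o-o-----
generation 9: ---oo---o---o
generation 10: o-o--o-o-o-o-
generation 11: ---oo--------
generation 12: --o--o-------
generation 12 is --o--o-------, still not uniform -

no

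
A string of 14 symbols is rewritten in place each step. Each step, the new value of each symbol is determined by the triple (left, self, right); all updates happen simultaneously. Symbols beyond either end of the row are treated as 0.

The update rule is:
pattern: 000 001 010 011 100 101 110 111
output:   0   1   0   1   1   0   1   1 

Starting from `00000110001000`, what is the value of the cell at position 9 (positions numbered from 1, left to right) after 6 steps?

1

step 1: 00001111010100
step 2: 00011111000010
step 3: 00111111100101
step 4: 01111111111000
step 5: 11111111111100
step 6: 11111111111110
position 9 holds 1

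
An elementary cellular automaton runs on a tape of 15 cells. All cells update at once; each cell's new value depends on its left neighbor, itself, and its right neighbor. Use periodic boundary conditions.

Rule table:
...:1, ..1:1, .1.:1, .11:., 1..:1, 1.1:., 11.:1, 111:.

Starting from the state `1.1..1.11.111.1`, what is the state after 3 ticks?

tick 1: 1.1111..1...1..
tick 2: 1....1111111111
tick 3: 11111..........

11111..........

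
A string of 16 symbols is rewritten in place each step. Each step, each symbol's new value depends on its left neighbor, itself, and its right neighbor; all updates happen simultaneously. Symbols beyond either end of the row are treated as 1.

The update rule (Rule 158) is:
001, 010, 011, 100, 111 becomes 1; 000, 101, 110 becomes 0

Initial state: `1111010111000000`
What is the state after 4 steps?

0111011111001111

1110010110100001
1101110100110011
1001100111101111
0111011111001111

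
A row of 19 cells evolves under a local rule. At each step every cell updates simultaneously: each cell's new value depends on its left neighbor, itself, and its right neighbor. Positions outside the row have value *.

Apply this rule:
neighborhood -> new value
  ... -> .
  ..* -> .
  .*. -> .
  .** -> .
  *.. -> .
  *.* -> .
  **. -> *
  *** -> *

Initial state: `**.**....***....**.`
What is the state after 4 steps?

**..*.....**.....*.
**.........*.......
**.................
**.................

**.................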